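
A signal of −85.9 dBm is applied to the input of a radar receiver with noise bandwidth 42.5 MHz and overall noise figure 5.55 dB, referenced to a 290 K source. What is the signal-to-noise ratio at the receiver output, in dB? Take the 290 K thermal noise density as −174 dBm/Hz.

6.3 dB

Noise floor: N = −174 + 10 log₁₀(B) + NF
10 log₁₀(4.25×10⁷) = 76.28 dB
N = −174 + 76.28 + 5.55 = −92.17 dBm
SNR = P_sig − N = −85.9 − (−92.17) = 6.27 dB → 6.3 dB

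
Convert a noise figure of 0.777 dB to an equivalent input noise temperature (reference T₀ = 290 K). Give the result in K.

F = 10^(0.777/10) = 1.19591
T_e = (F − 1)·T₀ = (1.19591 − 1) × 290 = 56.8 K

56.8 K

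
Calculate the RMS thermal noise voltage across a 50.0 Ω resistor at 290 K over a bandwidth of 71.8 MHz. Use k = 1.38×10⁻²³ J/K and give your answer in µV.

V_n = √(4kTRB)
4kTRB = 4 × 1.38×10⁻²³ × 290 × 5.00×10¹ × 7.18×10⁷ = 5.75×10⁻¹¹ V²
V_n = √(5.75×10⁻¹¹) = 7.58×10⁻⁶ V = 7.58 µV

7.58 µV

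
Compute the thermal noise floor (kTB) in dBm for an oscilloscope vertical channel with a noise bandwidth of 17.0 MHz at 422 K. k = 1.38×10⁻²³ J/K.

−100.0 dBm

P_n = kTB = 1.38×10⁻²³ × 422 × 1.70×10⁷ = 9.90×10⁻¹⁴ W
In dBm: 10 log₁₀(9.90×10⁻¹⁴ / 10⁻³) = −100.0 dBm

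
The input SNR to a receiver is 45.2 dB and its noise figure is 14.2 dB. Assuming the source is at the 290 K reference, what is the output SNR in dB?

31.0 dB

By definition F = SNR_in/SNR_out, so in dB: SNR_out = SNR_in − NF
SNR_out = 45.2 − 14.2 = 31.0 dB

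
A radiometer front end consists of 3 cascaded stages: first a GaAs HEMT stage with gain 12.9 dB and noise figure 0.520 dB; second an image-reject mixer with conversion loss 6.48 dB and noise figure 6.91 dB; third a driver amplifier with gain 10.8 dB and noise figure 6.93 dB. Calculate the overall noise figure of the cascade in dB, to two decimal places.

Convert to linear (a loss of L dB is a gain of −L dB): F_i = 10^(NF_i/10), G_i = 10^(G_i,dB/10)
  Stage 1: F_1 = 10^(0.520/10) = 1.127, G_1 = 10^(12.9/10) = 19.50
  Stage 2: F_2 = 10^(6.91/10) = 4.909, G_2 = 10^(−6.48/10) = 0.2249
  Stage 3: F_3 = 10^(6.93/10) = 4.932, G_3 = 10^(10.8/10) = 12.02
Friis cascade:
  F = 1.127 + (4.909 − 1)/19.50 + (4.932 − 1)/4.385 = 2.224
NF = 10 log₁₀(2.224) = 3.47 dB

3.47 dB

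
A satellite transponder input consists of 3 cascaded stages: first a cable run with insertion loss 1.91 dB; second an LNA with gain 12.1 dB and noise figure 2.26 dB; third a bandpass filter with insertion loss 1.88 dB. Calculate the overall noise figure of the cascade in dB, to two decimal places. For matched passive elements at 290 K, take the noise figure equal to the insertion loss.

Convert to linear (a loss of L dB is a gain of −L dB): F_i = 10^(NF_i/10), G_i = 10^(G_i,dB/10)
  Stage 1: F_1 = 10^(1.91/10) = 1.552, G_1 = 10^(−1.91/10) = 0.6442
  Stage 2: F_2 = 10^(2.26/10) = 1.683, G_2 = 10^(12.1/10) = 16.22
  Stage 3: F_3 = 10^(1.88/10) = 1.542, G_3 = 10^(−1.88/10) = 0.6486
Friis cascade:
  F = 1.552 + (1.683 − 1)/0.6442 + (1.542 − 1)/10.45 = 2.664
NF = 10 log₁₀(2.664) = 4.26 dB

4.26 dB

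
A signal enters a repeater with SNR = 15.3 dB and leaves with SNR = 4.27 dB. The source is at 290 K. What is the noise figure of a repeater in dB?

11.03 dB

NF (dB) = SNR_in(dB) − SNR_out(dB) when the source is at T₀
NF = 15.3 − 4.27 = 11.03 dB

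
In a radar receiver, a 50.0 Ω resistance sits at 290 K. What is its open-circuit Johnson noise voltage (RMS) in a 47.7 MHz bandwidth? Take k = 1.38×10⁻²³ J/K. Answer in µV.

V_n = √(4kTRB)
4kTRB = 4 × 1.38×10⁻²³ × 290 × 5.00×10¹ × 4.77×10⁷ = 3.82×10⁻¹¹ V²
V_n = √(3.82×10⁻¹¹) = 6.18×10⁻⁶ V = 6.18 µV

6.18 µV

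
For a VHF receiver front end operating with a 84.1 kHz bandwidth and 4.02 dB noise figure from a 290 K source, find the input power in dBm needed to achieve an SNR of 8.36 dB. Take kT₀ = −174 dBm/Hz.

−112.4 dBm

Sensitivity = −174 + 10 log₁₀(B) + NF + SNR_min
= −174 + 49.25 + 4.02 + 8.36
= −112.37 dBm → −112.4 dBm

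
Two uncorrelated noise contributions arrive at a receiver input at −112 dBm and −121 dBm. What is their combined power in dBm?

Convert to linear, add, convert back:
P₁ = 6.31×10⁻¹⁵ W, P₂ = 7.94×10⁻¹⁶ W
P_tot = 7.10×10⁻¹⁵ W → 10 log₁₀(P_tot / 10⁻³) = −111.5 dBm

−111.5 dBm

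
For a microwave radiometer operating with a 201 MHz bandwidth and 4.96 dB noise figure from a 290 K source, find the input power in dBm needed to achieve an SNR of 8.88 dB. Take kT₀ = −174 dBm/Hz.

−77.1 dBm

Sensitivity = −174 + 10 log₁₀(B) + NF + SNR_min
= −174 + 83.03 + 4.96 + 8.88
= −77.13 dBm → −77.1 dBm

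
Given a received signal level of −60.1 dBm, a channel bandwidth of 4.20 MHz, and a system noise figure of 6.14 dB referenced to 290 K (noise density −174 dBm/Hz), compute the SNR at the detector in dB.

Noise floor: N = −174 + 10 log₁₀(B) + NF
10 log₁₀(4.20×10⁶) = 66.23 dB
N = −174 + 66.23 + 6.14 = −101.63 dBm
SNR = P_sig − N = −60.1 − (−101.63) = 41.53 dB → 41.5 dB

41.5 dB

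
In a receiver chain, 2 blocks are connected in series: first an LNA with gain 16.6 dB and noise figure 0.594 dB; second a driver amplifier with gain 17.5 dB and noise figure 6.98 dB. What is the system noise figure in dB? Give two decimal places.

Convert to linear (a loss of L dB is a gain of −L dB): F_i = 10^(NF_i/10), G_i = 10^(G_i,dB/10)
  Stage 1: F_1 = 10^(0.594/10) = 1.147, G_1 = 10^(16.6/10) = 45.71
  Stage 2: F_2 = 10^(6.98/10) = 4.989, G_2 = 10^(17.5/10) = 56.23
Friis cascade:
  F = 1.147 + (4.989 − 1)/45.71 = 1.234
NF = 10 log₁₀(1.234) = 0.91 dB

0.91 dB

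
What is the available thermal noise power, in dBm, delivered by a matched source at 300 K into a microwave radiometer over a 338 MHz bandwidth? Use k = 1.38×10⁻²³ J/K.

P_n = kTB = 1.38×10⁻²³ × 300 × 3.38×10⁸ = 1.40×10⁻¹² W
In dBm: 10 log₁₀(1.40×10⁻¹² / 10⁻³) = −88.5 dBm

−88.5 dBm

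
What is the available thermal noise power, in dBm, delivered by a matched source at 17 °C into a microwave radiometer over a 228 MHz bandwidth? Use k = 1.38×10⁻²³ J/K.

T = 17 °C + 273.15 = 290.15 K
P_n = kTB = 1.38×10⁻²³ × 290.15 × 2.28×10⁸ = 9.13×10⁻¹³ W
In dBm: 10 log₁₀(9.13×10⁻¹³ / 10⁻³) = −90.4 dBm

−90.4 dBm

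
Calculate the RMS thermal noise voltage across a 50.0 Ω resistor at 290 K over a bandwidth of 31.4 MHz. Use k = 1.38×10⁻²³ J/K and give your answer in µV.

V_n = √(4kTRB)
4kTRB = 4 × 1.38×10⁻²³ × 290 × 5.00×10¹ × 3.14×10⁷ = 2.51×10⁻¹¹ V²
V_n = √(2.51×10⁻¹¹) = 5.01×10⁻⁶ V = 5.01 µV

5.01 µV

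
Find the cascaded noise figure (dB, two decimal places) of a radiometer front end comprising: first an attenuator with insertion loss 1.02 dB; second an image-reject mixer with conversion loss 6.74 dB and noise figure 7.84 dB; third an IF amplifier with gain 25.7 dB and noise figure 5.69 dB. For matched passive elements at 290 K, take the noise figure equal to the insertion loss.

Convert to linear (a loss of L dB is a gain of −L dB): F_i = 10^(NF_i/10), G_i = 10^(G_i,dB/10)
  Stage 1: F_1 = 10^(1.02/10) = 1.265, G_1 = 10^(−1.02/10) = 0.7907
  Stage 2: F_2 = 10^(7.84/10) = 6.081, G_2 = 10^(−6.74/10) = 0.2118
  Stage 3: F_3 = 10^(5.69/10) = 3.707, G_3 = 10^(25.7/10) = 371.5
Friis cascade:
  F = 1.265 + (6.081 − 1)/0.7907 + (3.707 − 1)/0.1675 = 23.85
NF = 10 log₁₀(23.85) = 13.78 dB

13.78 dB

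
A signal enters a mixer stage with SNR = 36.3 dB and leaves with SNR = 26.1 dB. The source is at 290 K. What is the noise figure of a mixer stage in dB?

10.2 dB

NF (dB) = SNR_in(dB) − SNR_out(dB) when the source is at T₀
NF = 36.3 − 26.1 = 10.2 dB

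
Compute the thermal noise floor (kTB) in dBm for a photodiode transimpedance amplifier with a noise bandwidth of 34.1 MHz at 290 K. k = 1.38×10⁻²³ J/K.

−98.6 dBm

P_n = kTB = 1.38×10⁻²³ × 290 × 3.41×10⁷ = 1.36×10⁻¹³ W
In dBm: 10 log₁₀(1.36×10⁻¹³ / 10⁻³) = −98.6 dBm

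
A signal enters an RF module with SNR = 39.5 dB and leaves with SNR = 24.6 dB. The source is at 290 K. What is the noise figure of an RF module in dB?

14.9 dB

NF (dB) = SNR_in(dB) − SNR_out(dB) when the source is at T₀
NF = 39.5 − 24.6 = 14.9 dB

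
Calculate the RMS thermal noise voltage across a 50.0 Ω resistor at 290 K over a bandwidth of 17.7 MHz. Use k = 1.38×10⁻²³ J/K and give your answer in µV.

3.76 µV

V_n = √(4kTRB)
4kTRB = 4 × 1.38×10⁻²³ × 290 × 5.00×10¹ × 1.77×10⁷ = 1.42×10⁻¹¹ V²
V_n = √(1.42×10⁻¹¹) = 3.76×10⁻⁶ V = 3.76 µV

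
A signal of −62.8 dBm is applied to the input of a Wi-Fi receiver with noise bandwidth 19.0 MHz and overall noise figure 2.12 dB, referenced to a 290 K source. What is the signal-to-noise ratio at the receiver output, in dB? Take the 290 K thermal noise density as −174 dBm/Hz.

36.3 dB

Noise floor: N = −174 + 10 log₁₀(B) + NF
10 log₁₀(1.90×10⁷) = 72.79 dB
N = −174 + 72.79 + 2.12 = −99.09 dBm
SNR = P_sig − N = −62.8 − (−99.09) = 36.29 dB → 36.3 dB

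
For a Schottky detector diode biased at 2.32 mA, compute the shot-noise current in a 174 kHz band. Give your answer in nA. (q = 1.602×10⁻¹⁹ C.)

I_n = √(2qI·B)
2qI·B = 2 × 1.602×10⁻¹⁹ × 2.32×10⁻³ × 1.74×10⁵ = 1.29×10⁻¹⁶ A²
I_n = √(1.29×10⁻¹⁶) = 1.14×10⁻⁸ A = 11.4 nA

11.4 nA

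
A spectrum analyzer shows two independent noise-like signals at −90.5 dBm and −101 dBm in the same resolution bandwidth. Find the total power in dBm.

Convert to linear, add, convert back:
P₁ = 8.91×10⁻¹³ W, P₂ = 7.94×10⁻¹⁴ W
P_tot = 9.71×10⁻¹³ W → 10 log₁₀(P_tot / 10⁻³) = −90.1 dBm

−90.1 dBm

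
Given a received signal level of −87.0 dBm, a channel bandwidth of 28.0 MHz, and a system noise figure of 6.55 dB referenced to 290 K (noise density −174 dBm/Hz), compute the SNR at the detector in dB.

Noise floor: N = −174 + 10 log₁₀(B) + NF
10 log₁₀(2.80×10⁷) = 74.47 dB
N = −174 + 74.47 + 6.55 = −92.98 dBm
SNR = P_sig − N = −87.0 − (−92.98) = 5.98 dB → 6.0 dB

6.0 dB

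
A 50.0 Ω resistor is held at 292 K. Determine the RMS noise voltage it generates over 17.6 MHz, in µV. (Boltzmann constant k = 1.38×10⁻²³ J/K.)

V_n = √(4kTRB)
4kTRB = 4 × 1.38×10⁻²³ × 292 × 5.00×10¹ × 1.76×10⁷ = 1.42×10⁻¹¹ V²
V_n = √(1.42×10⁻¹¹) = 3.77×10⁻⁶ V = 3.77 µV

3.77 µV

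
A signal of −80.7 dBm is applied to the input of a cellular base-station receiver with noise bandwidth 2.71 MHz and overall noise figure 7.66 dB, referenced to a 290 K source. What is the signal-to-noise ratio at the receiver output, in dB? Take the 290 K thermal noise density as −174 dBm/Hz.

Noise floor: N = −174 + 10 log₁₀(B) + NF
10 log₁₀(2.71×10⁶) = 64.33 dB
N = −174 + 64.33 + 7.66 = −102.01 dBm
SNR = P_sig − N = −80.7 − (−102.01) = 21.31 dB → 21.3 dB

21.3 dB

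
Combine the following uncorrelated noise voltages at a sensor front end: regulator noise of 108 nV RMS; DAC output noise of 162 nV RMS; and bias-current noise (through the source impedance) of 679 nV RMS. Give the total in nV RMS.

706 nV

Uncorrelated sources add in power (mean-square): V_tot = √(ΣV_i²)
V_tot = √[(1.08×10⁻⁷)² + (1.62×10⁻⁷)² + (6.79×10⁻⁷)²] = 7.06×10⁻⁷ V = 706 nV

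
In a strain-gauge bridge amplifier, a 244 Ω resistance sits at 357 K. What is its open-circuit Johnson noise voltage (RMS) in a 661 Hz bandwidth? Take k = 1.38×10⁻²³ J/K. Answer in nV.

V_n = √(4kTRB)
4kTRB = 4 × 1.38×10⁻²³ × 357 × 2.44×10² × 6.61×10² = 3.18×10⁻¹⁵ V²
V_n = √(3.18×10⁻¹⁵) = 5.64×10⁻⁸ V = 56.4 nV

56.4 nV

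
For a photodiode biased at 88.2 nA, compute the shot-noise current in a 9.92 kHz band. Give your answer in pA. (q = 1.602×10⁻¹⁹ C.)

16.7 pA

I_n = √(2qI·B)
2qI·B = 2 × 1.602×10⁻¹⁹ × 8.82×10⁻⁸ × 9.92×10³ = 2.80×10⁻²² A²
I_n = √(2.80×10⁻²²) = 1.67×10⁻¹¹ A = 16.7 pA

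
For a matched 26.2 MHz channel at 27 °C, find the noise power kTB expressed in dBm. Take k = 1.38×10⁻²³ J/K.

T = 27 °C + 273.15 = 300.15 K
P_n = kTB = 1.38×10⁻²³ × 300.15 × 2.62×10⁷ = 1.09×10⁻¹³ W
In dBm: 10 log₁₀(1.09×10⁻¹³ / 10⁻³) = −99.6 dBm

−99.6 dBm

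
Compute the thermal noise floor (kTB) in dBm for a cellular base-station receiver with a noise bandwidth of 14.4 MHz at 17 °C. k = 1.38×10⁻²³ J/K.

T = 17 °C + 273.15 = 290.15 K
P_n = kTB = 1.38×10⁻²³ × 290.15 × 1.44×10⁷ = 5.77×10⁻¹⁴ W
In dBm: 10 log₁₀(5.77×10⁻¹⁴ / 10⁻³) = −102.4 dBm

−102.4 dBm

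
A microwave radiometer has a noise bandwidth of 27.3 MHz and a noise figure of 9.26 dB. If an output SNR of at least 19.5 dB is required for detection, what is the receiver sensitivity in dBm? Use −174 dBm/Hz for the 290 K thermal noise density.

−70.9 dBm

Sensitivity = −174 + 10 log₁₀(B) + NF + SNR_min
= −174 + 74.36 + 9.26 + 19.5
= −70.88 dBm → −70.9 dBm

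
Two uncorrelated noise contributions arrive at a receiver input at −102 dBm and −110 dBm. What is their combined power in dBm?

Convert to linear, add, convert back:
P₁ = 6.31×10⁻¹⁴ W, P₂ = 1.00×10⁻¹⁴ W
P_tot = 7.31×10⁻¹⁴ W → 10 log₁₀(P_tot / 10⁻³) = −101.4 dBm

−101.4 dBm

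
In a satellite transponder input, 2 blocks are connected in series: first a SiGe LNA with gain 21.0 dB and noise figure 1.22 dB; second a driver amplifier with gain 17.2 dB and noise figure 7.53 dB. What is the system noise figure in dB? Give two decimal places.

Convert to linear (a loss of L dB is a gain of −L dB): F_i = 10^(NF_i/10), G_i = 10^(G_i,dB/10)
  Stage 1: F_1 = 10^(1.22/10) = 1.324, G_1 = 10^(21.0/10) = 125.9
  Stage 2: F_2 = 10^(7.53/10) = 5.662, G_2 = 10^(17.2/10) = 52.48
Friis cascade:
  F = 1.324 + (5.662 − 1)/125.9 = 1.361
NF = 10 log₁₀(1.361) = 1.34 dB

1.34 dB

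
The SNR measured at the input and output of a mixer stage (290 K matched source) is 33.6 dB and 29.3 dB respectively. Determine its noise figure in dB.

NF (dB) = SNR_in(dB) − SNR_out(dB) when the source is at T₀
NF = 33.6 − 29.3 = 4.3 dB

4.3 dB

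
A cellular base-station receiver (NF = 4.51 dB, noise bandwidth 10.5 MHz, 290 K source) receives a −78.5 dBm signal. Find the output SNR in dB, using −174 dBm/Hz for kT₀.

20.8 dB

Noise floor: N = −174 + 10 log₁₀(B) + NF
10 log₁₀(1.05×10⁷) = 70.21 dB
N = −174 + 70.21 + 4.51 = −99.28 dBm
SNR = P_sig − N = −78.5 − (−99.28) = 20.78 dB → 20.8 dB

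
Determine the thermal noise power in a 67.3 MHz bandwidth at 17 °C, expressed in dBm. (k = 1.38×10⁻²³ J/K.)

−95.7 dBm

T = 17 °C + 273.15 = 290.15 K
P_n = kTB = 1.38×10⁻²³ × 290.15 × 6.73×10⁷ = 2.69×10⁻¹³ W
In dBm: 10 log₁₀(2.69×10⁻¹³ / 10⁻³) = −95.7 dBm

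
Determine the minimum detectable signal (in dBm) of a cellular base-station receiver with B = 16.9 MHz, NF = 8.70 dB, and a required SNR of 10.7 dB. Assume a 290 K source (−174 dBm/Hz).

−82.3 dBm

Sensitivity = −174 + 10 log₁₀(B) + NF + SNR_min
= −174 + 72.28 + 8.70 + 10.7
= −82.32 dBm → −82.3 dBm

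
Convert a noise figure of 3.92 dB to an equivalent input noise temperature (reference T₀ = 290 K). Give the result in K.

425 K

F = 10^(3.92/10) = 2.46604
T_e = (F − 1)·T₀ = (2.46604 − 1) × 290 = 425 K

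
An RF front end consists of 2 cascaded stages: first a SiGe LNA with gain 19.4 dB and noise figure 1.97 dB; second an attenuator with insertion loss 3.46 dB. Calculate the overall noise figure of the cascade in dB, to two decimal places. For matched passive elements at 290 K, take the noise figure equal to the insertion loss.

Convert to linear (a loss of L dB is a gain of −L dB): F_i = 10^(NF_i/10), G_i = 10^(G_i,dB/10)
  Stage 1: F_1 = 10^(1.97/10) = 1.574, G_1 = 10^(19.4/10) = 87.10
  Stage 2: F_2 = 10^(3.46/10) = 2.218, G_2 = 10^(−3.46/10) = 0.4508
Friis cascade:
  F = 1.574 + (2.218 − 1)/87.10 = 1.588
NF = 10 log₁₀(1.588) = 2.01 dB

2.01 dB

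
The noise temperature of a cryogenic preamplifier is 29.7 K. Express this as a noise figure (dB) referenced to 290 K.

0.423 dB

F = 1 + T_e/T₀ = 1 + 29.7/290 = 1.10241
NF = 10 log₁₀(1.10241) = 0.423 dB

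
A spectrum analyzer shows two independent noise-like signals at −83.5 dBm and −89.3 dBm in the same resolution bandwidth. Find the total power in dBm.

−82.5 dBm

Convert to linear, add, convert back:
P₁ = 4.47×10⁻¹² W, P₂ = 1.17×10⁻¹² W
P_tot = 5.64×10⁻¹² W → 10 log₁₀(P_tot / 10⁻³) = −82.5 dBm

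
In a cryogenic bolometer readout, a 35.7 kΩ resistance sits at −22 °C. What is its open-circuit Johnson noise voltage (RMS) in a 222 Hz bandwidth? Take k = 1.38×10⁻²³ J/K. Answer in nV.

T = −22 °C + 273.15 = 251.15 K
V_n = √(4kTRB)
4kTRB = 4 × 1.38×10⁻²³ × 251.15 × 3.57×10⁴ × 2.22×10² = 1.10×10⁻¹³ V²
V_n = √(1.10×10⁻¹³) = 3.31×10⁻⁷ V = 331 nV

331 nV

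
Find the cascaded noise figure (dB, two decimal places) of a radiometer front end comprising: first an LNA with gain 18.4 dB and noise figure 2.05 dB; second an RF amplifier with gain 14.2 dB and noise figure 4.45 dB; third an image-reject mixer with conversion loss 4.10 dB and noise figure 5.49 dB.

Convert to linear (a loss of L dB is a gain of −L dB): F_i = 10^(NF_i/10), G_i = 10^(G_i,dB/10)
  Stage 1: F_1 = 10^(2.05/10) = 1.603, G_1 = 10^(18.4/10) = 69.18
  Stage 2: F_2 = 10^(4.45/10) = 2.786, G_2 = 10^(14.2/10) = 26.30
  Stage 3: F_3 = 10^(5.49/10) = 3.540, G_3 = 10^(−4.10/10) = 0.3890
Friis cascade:
  F = 1.603 + (2.786 − 1)/69.18 + (3.540 − 1)/1820 = 1.630
NF = 10 log₁₀(1.630) = 2.12 dB

2.12 dB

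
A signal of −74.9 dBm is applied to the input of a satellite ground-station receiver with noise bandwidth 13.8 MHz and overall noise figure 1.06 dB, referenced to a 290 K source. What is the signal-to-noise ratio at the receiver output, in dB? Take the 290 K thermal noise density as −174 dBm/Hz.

Noise floor: N = −174 + 10 log₁₀(B) + NF
10 log₁₀(1.38×10⁷) = 71.4 dB
N = −174 + 71.4 + 1.06 = −101.54 dBm
SNR = P_sig − N = −74.9 − (−101.54) = 26.64 dB → 26.6 dB

26.6 dB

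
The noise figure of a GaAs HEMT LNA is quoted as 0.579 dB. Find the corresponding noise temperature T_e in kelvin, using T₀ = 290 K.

41.4 K

F = 10^(0.579/10) = 1.14262
T_e = (F − 1)·T₀ = (1.14262 − 1) × 290 = 41.4 K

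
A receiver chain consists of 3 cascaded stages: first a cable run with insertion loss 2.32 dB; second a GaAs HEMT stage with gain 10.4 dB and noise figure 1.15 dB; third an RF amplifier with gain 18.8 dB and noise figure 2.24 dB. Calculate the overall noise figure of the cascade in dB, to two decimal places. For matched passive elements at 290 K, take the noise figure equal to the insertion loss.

Convert to linear (a loss of L dB is a gain of −L dB): F_i = 10^(NF_i/10), G_i = 10^(G_i,dB/10)
  Stage 1: F_1 = 10^(2.32/10) = 1.706, G_1 = 10^(−2.32/10) = 0.5861
  Stage 2: F_2 = 10^(1.15/10) = 1.303, G_2 = 10^(10.4/10) = 10.96
  Stage 3: F_3 = 10^(2.24/10) = 1.675, G_3 = 10^(18.8/10) = 75.86
Friis cascade:
  F = 1.706 + (1.303 − 1)/0.5861 + (1.675 − 1)/6.427 = 2.328
NF = 10 log₁₀(2.328) = 3.67 dB

3.67 dB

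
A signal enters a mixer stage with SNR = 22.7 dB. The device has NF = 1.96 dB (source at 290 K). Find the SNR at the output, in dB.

20.74 dB

By definition F = SNR_in/SNR_out, so in dB: SNR_out = SNR_in − NF
SNR_out = 22.7 − 1.96 = 20.74 dB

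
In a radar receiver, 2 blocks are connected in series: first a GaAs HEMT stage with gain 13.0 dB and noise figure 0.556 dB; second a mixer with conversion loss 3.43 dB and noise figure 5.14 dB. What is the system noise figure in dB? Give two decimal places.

Convert to linear (a loss of L dB is a gain of −L dB): F_i = 10^(NF_i/10), G_i = 10^(G_i,dB/10)
  Stage 1: F_1 = 10^(0.556/10) = 1.137, G_1 = 10^(13.0/10) = 19.95
  Stage 2: F_2 = 10^(5.14/10) = 3.266, G_2 = 10^(−3.43/10) = 0.4539
Friis cascade:
  F = 1.137 + (3.266 − 1)/19.95 = 1.250
NF = 10 log₁₀(1.250) = 0.97 dB

0.97 dB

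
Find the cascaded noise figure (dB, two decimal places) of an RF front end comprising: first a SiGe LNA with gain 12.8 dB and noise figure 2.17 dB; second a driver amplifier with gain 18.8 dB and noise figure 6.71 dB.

Convert to linear (a loss of L dB is a gain of −L dB): F_i = 10^(NF_i/10), G_i = 10^(G_i,dB/10)
  Stage 1: F_1 = 10^(2.17/10) = 1.648, G_1 = 10^(12.8/10) = 19.05
  Stage 2: F_2 = 10^(6.71/10) = 4.688, G_2 = 10^(18.8/10) = 75.86
Friis cascade:
  F = 1.648 + (4.688 − 1)/19.05 = 1.842
NF = 10 log₁₀(1.842) = 2.65 dB

2.65 dB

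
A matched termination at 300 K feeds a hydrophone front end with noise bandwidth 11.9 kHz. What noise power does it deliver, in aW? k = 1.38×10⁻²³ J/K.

49.3 aW

P_n = kTB = 1.38×10⁻²³ × 300 × 1.19×10⁴ = 4.93×10⁻¹⁷ W = 49.3 aW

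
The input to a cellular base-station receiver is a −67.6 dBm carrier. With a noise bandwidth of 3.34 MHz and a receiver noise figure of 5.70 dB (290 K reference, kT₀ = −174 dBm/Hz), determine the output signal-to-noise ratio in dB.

35.5 dB

Noise floor: N = −174 + 10 log₁₀(B) + NF
10 log₁₀(3.34×10⁶) = 65.24 dB
N = −174 + 65.24 + 5.70 = −103.06 dBm
SNR = P_sig − N = −67.6 − (−103.06) = 35.46 dB → 35.5 dB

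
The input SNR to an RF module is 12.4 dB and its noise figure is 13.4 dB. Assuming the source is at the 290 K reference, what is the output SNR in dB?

−1.0 dB

By definition F = SNR_in/SNR_out, so in dB: SNR_out = SNR_in − NF
SNR_out = 12.4 − 13.4 = −1.0 dB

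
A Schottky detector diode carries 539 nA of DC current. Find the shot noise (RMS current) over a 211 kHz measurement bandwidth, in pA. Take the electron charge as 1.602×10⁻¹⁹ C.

191 pA

I_n = √(2qI·B)
2qI·B = 2 × 1.602×10⁻¹⁹ × 5.39×10⁻⁷ × 2.11×10⁵ = 3.64×10⁻²⁰ A²
I_n = √(3.64×10⁻²⁰) = 1.91×10⁻¹⁰ A = 191 pA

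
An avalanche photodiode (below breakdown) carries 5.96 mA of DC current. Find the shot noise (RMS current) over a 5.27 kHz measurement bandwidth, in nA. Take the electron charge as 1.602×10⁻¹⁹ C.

3.17 nA

I_n = √(2qI·B)
2qI·B = 2 × 1.602×10⁻¹⁹ × 5.96×10⁻³ × 5.27×10³ = 1.01×10⁻¹⁷ A²
I_n = √(1.01×10⁻¹⁷) = 3.17×10⁻⁹ A = 3.17 nA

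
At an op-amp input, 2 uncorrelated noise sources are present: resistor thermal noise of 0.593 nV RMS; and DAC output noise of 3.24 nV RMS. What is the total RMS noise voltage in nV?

Uncorrelated sources add in power (mean-square): V_tot = √(ΣV_i²)
V_tot = √[(5.93×10⁻¹⁰)² + (3.24×10⁻⁹)²] = 3.29×10⁻⁹ V = 3.29 nV

3.29 nV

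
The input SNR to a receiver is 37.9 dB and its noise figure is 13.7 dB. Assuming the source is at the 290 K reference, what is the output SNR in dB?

By definition F = SNR_in/SNR_out, so in dB: SNR_out = SNR_in − NF
SNR_out = 37.9 − 13.7 = 24.2 dB

24.2 dB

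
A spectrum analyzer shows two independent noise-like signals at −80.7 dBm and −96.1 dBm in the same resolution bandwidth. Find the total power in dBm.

−80.6 dBm

Convert to linear, add, convert back:
P₁ = 8.51×10⁻¹² W, P₂ = 2.45×10⁻¹³ W
P_tot = 8.76×10⁻¹² W → 10 log₁₀(P_tot / 10⁻³) = −80.6 dBm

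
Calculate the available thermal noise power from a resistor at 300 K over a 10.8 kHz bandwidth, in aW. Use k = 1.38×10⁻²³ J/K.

P_n = kTB = 1.38×10⁻²³ × 300 × 1.08×10⁴ = 4.47×10⁻¹⁷ W = 44.7 aW

44.7 aW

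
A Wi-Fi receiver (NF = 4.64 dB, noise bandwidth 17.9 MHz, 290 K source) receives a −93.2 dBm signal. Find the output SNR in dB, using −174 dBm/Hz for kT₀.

Noise floor: N = −174 + 10 log₁₀(B) + NF
10 log₁₀(1.79×10⁷) = 72.53 dB
N = −174 + 72.53 + 4.64 = −96.83 dBm
SNR = P_sig − N = −93.2 − (−96.83) = 3.63 dB → 3.6 dB

3.6 dB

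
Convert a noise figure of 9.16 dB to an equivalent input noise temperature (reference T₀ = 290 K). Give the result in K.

2100 K

F = 10^(9.16/10) = 8.24138
T_e = (F − 1)·T₀ = (8.24138 − 1) × 290 = 2100 K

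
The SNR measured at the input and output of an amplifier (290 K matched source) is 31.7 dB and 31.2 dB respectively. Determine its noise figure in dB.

NF (dB) = SNR_in(dB) − SNR_out(dB) when the source is at T₀
NF = 31.7 − 31.2 = 0.5 dB

0.5 dB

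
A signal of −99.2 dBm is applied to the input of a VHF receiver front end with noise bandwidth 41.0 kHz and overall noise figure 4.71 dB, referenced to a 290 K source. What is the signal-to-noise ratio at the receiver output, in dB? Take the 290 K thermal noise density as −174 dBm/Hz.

Noise floor: N = −174 + 10 log₁₀(B) + NF
10 log₁₀(4.10×10⁴) = 46.13 dB
N = −174 + 46.13 + 4.71 = −123.16 dBm
SNR = P_sig − N = −99.2 − (−123.16) = 23.96 dB → 24.0 dB

24.0 dB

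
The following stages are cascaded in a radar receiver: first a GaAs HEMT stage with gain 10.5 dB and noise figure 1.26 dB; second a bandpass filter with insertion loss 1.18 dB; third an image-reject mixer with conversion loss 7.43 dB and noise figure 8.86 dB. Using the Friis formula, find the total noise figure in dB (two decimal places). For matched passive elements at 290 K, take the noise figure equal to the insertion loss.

3.32 dB

Convert to linear (a loss of L dB is a gain of −L dB): F_i = 10^(NF_i/10), G_i = 10^(G_i,dB/10)
  Stage 1: F_1 = 10^(1.26/10) = 1.337, G_1 = 10^(10.5/10) = 11.22
  Stage 2: F_2 = 10^(1.18/10) = 1.312, G_2 = 10^(−1.18/10) = 0.7621
  Stage 3: F_3 = 10^(8.86/10) = 7.691, G_3 = 10^(−7.43/10) = 0.1807
Friis cascade:
  F = 1.337 + (1.312 − 1)/11.22 + (7.691 − 1)/8.551 = 2.147
NF = 10 log₁₀(2.147) = 3.32 dB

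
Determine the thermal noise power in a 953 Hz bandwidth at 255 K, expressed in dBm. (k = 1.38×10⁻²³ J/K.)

−144.7 dBm

P_n = kTB = 1.38×10⁻²³ × 255 × 9.53×10² = 3.35×10⁻¹⁸ W
In dBm: 10 log₁₀(3.35×10⁻¹⁸ / 10⁻³) = −144.7 dBm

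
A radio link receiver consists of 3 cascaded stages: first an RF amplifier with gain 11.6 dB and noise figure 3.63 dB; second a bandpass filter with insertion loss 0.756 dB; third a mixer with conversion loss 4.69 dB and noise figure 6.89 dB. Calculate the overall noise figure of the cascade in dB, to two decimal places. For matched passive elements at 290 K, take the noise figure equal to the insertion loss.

4.22 dB

Convert to linear (a loss of L dB is a gain of −L dB): F_i = 10^(NF_i/10), G_i = 10^(G_i,dB/10)
  Stage 1: F_1 = 10^(3.63/10) = 2.307, G_1 = 10^(11.6/10) = 14.45
  Stage 2: F_2 = 10^(0.756/10) = 1.190, G_2 = 10^(−0.756/10) = 0.8402
  Stage 3: F_3 = 10^(6.89/10) = 4.887, G_3 = 10^(−4.69/10) = 0.3396
Friis cascade:
  F = 2.307 + (1.190 − 1)/14.45 + (4.887 − 1)/12.15 = 2.640
NF = 10 log₁₀(2.640) = 4.22 dB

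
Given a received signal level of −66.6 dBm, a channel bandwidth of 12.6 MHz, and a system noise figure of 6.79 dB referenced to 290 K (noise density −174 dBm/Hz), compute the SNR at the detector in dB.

Noise floor: N = −174 + 10 log₁₀(B) + NF
10 log₁₀(1.26×10⁷) = 71 dB
N = −174 + 71 + 6.79 = −96.21 dBm
SNR = P_sig − N = −66.6 − (−96.21) = 29.61 dB → 29.6 dB

29.6 dB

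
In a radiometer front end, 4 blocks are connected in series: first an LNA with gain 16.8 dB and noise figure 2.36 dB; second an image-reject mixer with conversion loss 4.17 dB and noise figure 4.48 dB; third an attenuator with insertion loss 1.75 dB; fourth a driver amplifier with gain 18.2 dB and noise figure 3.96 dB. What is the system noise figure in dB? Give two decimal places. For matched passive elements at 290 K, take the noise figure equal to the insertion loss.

2.81 dB

Convert to linear (a loss of L dB is a gain of −L dB): F_i = 10^(NF_i/10), G_i = 10^(G_i,dB/10)
  Stage 1: F_1 = 10^(2.36/10) = 1.722, G_1 = 10^(16.8/10) = 47.86
  Stage 2: F_2 = 10^(4.48/10) = 2.805, G_2 = 10^(−4.17/10) = 0.3828
  Stage 3: F_3 = 10^(1.75/10) = 1.496, G_3 = 10^(−1.75/10) = 0.6683
  Stage 4: F_4 = 10^(3.96/10) = 2.489, G_4 = 10^(18.2/10) = 66.07
Friis cascade:
  F = 1.722 + (2.805 − 1)/47.86 + (1.496 − 1)/18.32 + (2.489 − 1)/12.25 = 1.908
NF = 10 log₁₀(1.908) = 2.81 dB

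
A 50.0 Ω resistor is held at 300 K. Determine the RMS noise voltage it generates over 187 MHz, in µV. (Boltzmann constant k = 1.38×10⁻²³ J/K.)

V_n = √(4kTRB)
4kTRB = 4 × 1.38×10⁻²³ × 300 × 5.00×10¹ × 1.87×10⁸ = 1.55×10⁻¹⁰ V²
V_n = √(1.55×10⁻¹⁰) = 1.24×10⁻⁵ V = 12.4 µV

12.4 µV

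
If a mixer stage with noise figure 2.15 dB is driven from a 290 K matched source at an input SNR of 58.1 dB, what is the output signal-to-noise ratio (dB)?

By definition F = SNR_in/SNR_out, so in dB: SNR_out = SNR_in − NF
SNR_out = 58.1 − 2.15 = 55.95 dB

55.95 dB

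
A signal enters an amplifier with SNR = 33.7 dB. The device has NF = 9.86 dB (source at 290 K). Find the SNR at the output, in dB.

23.84 dB

By definition F = SNR_in/SNR_out, so in dB: SNR_out = SNR_in − NF
SNR_out = 33.7 − 9.86 = 23.84 dB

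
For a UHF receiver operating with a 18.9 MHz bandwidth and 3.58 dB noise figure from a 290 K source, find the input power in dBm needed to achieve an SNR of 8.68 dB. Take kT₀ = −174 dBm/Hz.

Sensitivity = −174 + 10 log₁₀(B) + NF + SNR_min
= −174 + 72.76 + 3.58 + 8.68
= −88.98 dBm → −89.0 dBm

−89.0 dBm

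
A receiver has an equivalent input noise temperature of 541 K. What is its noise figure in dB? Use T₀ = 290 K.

4.57 dB

F = 1 + T_e/T₀ = 1 + 541/290 = 2.86552
NF = 10 log₁₀(2.86552) = 4.57 dB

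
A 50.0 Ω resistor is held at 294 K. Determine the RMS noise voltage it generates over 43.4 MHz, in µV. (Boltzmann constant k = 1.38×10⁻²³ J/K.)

V_n = √(4kTRB)
4kTRB = 4 × 1.38×10⁻²³ × 294 × 5.00×10¹ × 4.34×10⁷ = 3.52×10⁻¹¹ V²
V_n = √(3.52×10⁻¹¹) = 5.93×10⁻⁶ V = 5.93 µV

5.93 µV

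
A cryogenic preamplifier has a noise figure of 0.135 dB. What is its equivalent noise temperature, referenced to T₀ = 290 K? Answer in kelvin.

F = 10^(0.135/10) = 1.03157
T_e = (F − 1)·T₀ = (1.03157 − 1) × 290 = 9.16 K

9.16 K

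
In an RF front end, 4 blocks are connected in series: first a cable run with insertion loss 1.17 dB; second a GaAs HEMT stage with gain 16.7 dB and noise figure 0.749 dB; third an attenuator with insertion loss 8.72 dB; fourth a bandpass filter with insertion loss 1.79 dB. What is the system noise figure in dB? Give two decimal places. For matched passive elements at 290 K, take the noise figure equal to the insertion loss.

Convert to linear (a loss of L dB is a gain of −L dB): F_i = 10^(NF_i/10), G_i = 10^(G_i,dB/10)
  Stage 1: F_1 = 10^(1.17/10) = 1.309, G_1 = 10^(−1.17/10) = 0.7638
  Stage 2: F_2 = 10^(0.749/10) = 1.188, G_2 = 10^(16.7/10) = 46.77
  Stage 3: F_3 = 10^(8.72/10) = 7.447, G_3 = 10^(−8.72/10) = 0.1343
  Stage 4: F_4 = 10^(1.79/10) = 1.510, G_4 = 10^(−1.79/10) = 0.6622
Friis cascade:
  F = 1.309 + (1.188 − 1)/0.7638 + (7.447 − 1)/35.73 + (1.510 − 1)/4.797 = 1.842
NF = 10 log₁₀(1.842) = 2.65 dB

2.65 dB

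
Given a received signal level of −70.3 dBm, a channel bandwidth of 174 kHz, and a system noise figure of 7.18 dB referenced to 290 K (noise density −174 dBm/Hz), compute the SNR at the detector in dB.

44.1 dB

Noise floor: N = −174 + 10 log₁₀(B) + NF
10 log₁₀(1.74×10⁵) = 52.41 dB
N = −174 + 52.41 + 7.18 = −114.41 dBm
SNR = P_sig − N = −70.3 − (−114.41) = 44.11 dB → 44.1 dB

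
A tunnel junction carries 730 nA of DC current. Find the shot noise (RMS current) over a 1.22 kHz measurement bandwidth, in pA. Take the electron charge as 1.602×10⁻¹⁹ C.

I_n = √(2qI·B)
2qI·B = 2 × 1.602×10⁻¹⁹ × 7.30×10⁻⁷ × 1.22×10³ = 2.85×10⁻²² A²
I_n = √(2.85×10⁻²²) = 1.69×10⁻¹¹ A = 16.9 pA

16.9 pA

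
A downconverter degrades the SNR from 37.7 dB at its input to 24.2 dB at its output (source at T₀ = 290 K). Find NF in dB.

NF (dB) = SNR_in(dB) − SNR_out(dB) when the source is at T₀
NF = 37.7 − 24.2 = 13.5 dB

13.5 dB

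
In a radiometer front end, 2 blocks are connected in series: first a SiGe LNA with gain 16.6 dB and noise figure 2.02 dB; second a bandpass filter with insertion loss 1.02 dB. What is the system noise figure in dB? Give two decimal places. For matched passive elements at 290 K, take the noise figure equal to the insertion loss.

Convert to linear (a loss of L dB is a gain of −L dB): F_i = 10^(NF_i/10), G_i = 10^(G_i,dB/10)
  Stage 1: F_1 = 10^(2.02/10) = 1.592, G_1 = 10^(16.6/10) = 45.71
  Stage 2: F_2 = 10^(1.02/10) = 1.265, G_2 = 10^(−1.02/10) = 0.7907
Friis cascade:
  F = 1.592 + (1.265 − 1)/45.71 = 1.598
NF = 10 log₁₀(1.598) = 2.04 dB

2.04 dB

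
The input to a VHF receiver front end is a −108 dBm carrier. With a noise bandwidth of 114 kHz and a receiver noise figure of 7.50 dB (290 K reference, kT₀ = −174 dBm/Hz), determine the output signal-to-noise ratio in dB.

7.9 dB

Noise floor: N = −174 + 10 log₁₀(B) + NF
10 log₁₀(1.14×10⁵) = 50.57 dB
N = −174 + 50.57 + 7.50 = −115.93 dBm
SNR = P_sig − N = −108 − (−115.93) = 7.93 dB → 7.9 dB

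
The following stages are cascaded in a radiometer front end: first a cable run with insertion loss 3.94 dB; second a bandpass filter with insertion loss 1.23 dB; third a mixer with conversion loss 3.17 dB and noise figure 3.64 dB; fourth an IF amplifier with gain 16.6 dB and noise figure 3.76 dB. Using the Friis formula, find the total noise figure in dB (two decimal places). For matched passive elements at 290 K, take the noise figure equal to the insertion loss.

12.30 dB

Convert to linear (a loss of L dB is a gain of −L dB): F_i = 10^(NF_i/10), G_i = 10^(G_i,dB/10)
  Stage 1: F_1 = 10^(3.94/10) = 2.477, G_1 = 10^(−3.94/10) = 0.4036
  Stage 2: F_2 = 10^(1.23/10) = 1.327, G_2 = 10^(−1.23/10) = 0.7534
  Stage 3: F_3 = 10^(3.64/10) = 2.312, G_3 = 10^(−3.17/10) = 0.4819
  Stage 4: F_4 = 10^(3.76/10) = 2.377, G_4 = 10^(16.6/10) = 45.71
Friis cascade:
  F = 2.477 + (1.327 − 1)/0.4036 + (2.312 − 1)/0.3041 + (2.377 − 1)/0.1466 = 17.00
NF = 10 log₁₀(17.00) = 12.30 dB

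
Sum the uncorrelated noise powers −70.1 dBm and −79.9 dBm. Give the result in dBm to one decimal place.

−69.7 dBm

Convert to linear, add, convert back:
P₁ = 9.77×10⁻¹¹ W, P₂ = 1.02×10⁻¹¹ W
P_tot = 1.08×10⁻¹⁰ W → 10 log₁₀(P_tot / 10⁻³) = −69.7 dBm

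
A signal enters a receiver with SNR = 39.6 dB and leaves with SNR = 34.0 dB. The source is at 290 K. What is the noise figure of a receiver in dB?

NF (dB) = SNR_in(dB) − SNR_out(dB) when the source is at T₀
NF = 39.6 − 34.0 = 5.6 dB

5.6 dB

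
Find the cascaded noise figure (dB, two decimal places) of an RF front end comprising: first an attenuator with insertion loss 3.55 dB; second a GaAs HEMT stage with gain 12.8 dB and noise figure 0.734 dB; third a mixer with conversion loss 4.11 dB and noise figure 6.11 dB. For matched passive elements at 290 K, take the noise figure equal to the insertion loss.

Convert to linear (a loss of L dB is a gain of −L dB): F_i = 10^(NF_i/10), G_i = 10^(G_i,dB/10)
  Stage 1: F_1 = 10^(3.55/10) = 2.265, G_1 = 10^(−3.55/10) = 0.4416
  Stage 2: F_2 = 10^(0.734/10) = 1.184, G_2 = 10^(12.8/10) = 19.05
  Stage 3: F_3 = 10^(6.11/10) = 4.083, G_3 = 10^(−4.11/10) = 0.3882
Friis cascade:
  F = 2.265 + (1.184 − 1)/0.4416 + (4.083 − 1)/8.414 = 3.048
NF = 10 log₁₀(3.048) = 4.84 dB

4.84 dB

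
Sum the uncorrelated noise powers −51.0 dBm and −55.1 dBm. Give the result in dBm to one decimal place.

−49.6 dBm

Convert to linear, add, convert back:
P₁ = 7.94×10⁻⁹ W, P₂ = 3.09×10⁻⁹ W
P_tot = 1.10×10⁻⁸ W → 10 log₁₀(P_tot / 10⁻³) = −49.6 dBm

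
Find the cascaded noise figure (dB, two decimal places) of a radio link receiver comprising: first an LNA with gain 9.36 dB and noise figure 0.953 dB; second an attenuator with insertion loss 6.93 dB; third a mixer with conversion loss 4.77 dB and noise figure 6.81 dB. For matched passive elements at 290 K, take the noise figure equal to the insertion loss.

5.88 dB

Convert to linear (a loss of L dB is a gain of −L dB): F_i = 10^(NF_i/10), G_i = 10^(G_i,dB/10)
  Stage 1: F_1 = 10^(0.953/10) = 1.245, G_1 = 10^(9.36/10) = 8.630
  Stage 2: F_2 = 10^(6.93/10) = 4.932, G_2 = 10^(−6.93/10) = 0.2028
  Stage 3: F_3 = 10^(6.81/10) = 4.797, G_3 = 10^(−4.77/10) = 0.3334
Friis cascade:
  F = 1.245 + (4.932 − 1)/8.630 + (4.797 − 1)/1.750 = 3.871
NF = 10 log₁₀(3.871) = 5.88 dB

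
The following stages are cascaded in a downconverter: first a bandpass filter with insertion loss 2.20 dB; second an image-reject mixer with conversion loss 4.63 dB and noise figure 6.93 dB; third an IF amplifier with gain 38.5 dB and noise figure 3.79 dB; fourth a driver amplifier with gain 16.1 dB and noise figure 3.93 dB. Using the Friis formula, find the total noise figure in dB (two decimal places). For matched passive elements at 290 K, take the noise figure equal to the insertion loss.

Convert to linear (a loss of L dB is a gain of −L dB): F_i = 10^(NF_i/10), G_i = 10^(G_i,dB/10)
  Stage 1: F_1 = 10^(2.20/10) = 1.660, G_1 = 10^(−2.20/10) = 0.6026
  Stage 2: F_2 = 10^(6.93/10) = 4.932, G_2 = 10^(−4.63/10) = 0.3443
  Stage 3: F_3 = 10^(3.79/10) = 2.393, G_3 = 10^(38.5/10) = 7079
  Stage 4: F_4 = 10^(3.93/10) = 2.472, G_4 = 10^(16.1/10) = 40.74
Friis cascade:
  F = 1.660 + (4.932 − 1)/0.6026 + (2.393 − 1)/0.2075 + (2.472 − 1)/1469 = 14.90
NF = 10 log₁₀(14.90) = 11.73 dB

11.73 dB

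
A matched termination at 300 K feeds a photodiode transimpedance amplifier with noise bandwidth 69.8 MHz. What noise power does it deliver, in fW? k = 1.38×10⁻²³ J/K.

P_n = kTB = 1.38×10⁻²³ × 300 × 6.98×10⁷ = 2.89×10⁻¹³ W = 289 fW

289 fW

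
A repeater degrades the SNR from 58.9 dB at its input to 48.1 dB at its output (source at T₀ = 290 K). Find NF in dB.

NF (dB) = SNR_in(dB) − SNR_out(dB) when the source is at T₀
NF = 58.9 − 48.1 = 10.8 dB

10.8 dB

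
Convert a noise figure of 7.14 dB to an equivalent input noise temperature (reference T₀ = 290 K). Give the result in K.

F = 10^(7.14/10) = 5.17607
T_e = (F − 1)·T₀ = (5.17607 − 1) × 290 = 1211 K

1211 K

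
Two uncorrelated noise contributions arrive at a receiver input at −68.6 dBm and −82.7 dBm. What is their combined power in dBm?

−68.4 dBm

Convert to linear, add, convert back:
P₁ = 1.38×10⁻¹⁰ W, P₂ = 5.37×10⁻¹² W
P_tot = 1.43×10⁻¹⁰ W → 10 log₁₀(P_tot / 10⁻³) = −68.4 dBm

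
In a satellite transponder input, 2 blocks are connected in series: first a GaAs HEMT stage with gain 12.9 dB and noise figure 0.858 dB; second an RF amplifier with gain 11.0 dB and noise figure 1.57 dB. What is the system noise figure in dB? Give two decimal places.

0.94 dB

Convert to linear (a loss of L dB is a gain of −L dB): F_i = 10^(NF_i/10), G_i = 10^(G_i,dB/10)
  Stage 1: F_1 = 10^(0.858/10) = 1.218, G_1 = 10^(12.9/10) = 19.50
  Stage 2: F_2 = 10^(1.57/10) = 1.435, G_2 = 10^(11.0/10) = 12.59
Friis cascade:
  F = 1.218 + (1.435 − 1)/19.50 = 1.241
NF = 10 log₁₀(1.241) = 0.94 dB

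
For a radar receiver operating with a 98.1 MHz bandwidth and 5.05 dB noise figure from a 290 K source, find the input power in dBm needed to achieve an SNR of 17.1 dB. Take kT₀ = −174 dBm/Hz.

−71.9 dBm

Sensitivity = −174 + 10 log₁₀(B) + NF + SNR_min
= −174 + 79.92 + 5.05 + 17.1
= −71.93 dBm → −71.9 dBm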